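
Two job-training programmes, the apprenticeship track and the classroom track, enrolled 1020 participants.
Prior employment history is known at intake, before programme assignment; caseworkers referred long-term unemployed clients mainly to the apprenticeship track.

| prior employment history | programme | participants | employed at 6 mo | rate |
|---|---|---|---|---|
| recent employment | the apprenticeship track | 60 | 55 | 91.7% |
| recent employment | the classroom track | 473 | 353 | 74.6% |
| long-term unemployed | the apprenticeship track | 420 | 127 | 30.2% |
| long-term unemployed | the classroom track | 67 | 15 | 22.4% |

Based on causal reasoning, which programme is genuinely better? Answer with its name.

Prior employment history differs across programmes for reasons unrelated to any effect of the programme itself, and it separately predicts the outcome — a classic confounder. We must compare within prior employment history levels.
Within each level — recent employment: 91.7% vs 74.6%; long-term unemployed: 30.2% vs 22.4% — the apprenticeship track is higher every time.

the apprenticeship track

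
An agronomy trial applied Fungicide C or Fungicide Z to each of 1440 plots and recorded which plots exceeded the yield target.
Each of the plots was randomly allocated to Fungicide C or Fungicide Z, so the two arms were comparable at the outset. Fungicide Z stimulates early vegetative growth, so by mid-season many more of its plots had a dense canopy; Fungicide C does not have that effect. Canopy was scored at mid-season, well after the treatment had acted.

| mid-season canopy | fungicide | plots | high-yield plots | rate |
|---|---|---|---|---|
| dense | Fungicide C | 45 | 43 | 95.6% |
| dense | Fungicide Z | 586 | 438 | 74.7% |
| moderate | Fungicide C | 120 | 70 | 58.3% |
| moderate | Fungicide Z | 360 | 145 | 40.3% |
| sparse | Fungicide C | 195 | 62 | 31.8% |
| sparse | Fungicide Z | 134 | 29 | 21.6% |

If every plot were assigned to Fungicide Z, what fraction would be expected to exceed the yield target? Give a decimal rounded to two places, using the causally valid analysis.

Within every mid-season canopy level Fungicide C has the higher rate, yet pooled Fungicide Z does — Simpson's reversal.
The distribution of mid-season canopy is itself part of what the fungicide does — it is an intermediate outcome. Holding it fixed would remove that part of the effect; the total effect is the pooled difference.
So P(outcome | do(Fungicide Z)) is just the pooled rate for Fungicide Z: 612/1080 = 0.567.

0.57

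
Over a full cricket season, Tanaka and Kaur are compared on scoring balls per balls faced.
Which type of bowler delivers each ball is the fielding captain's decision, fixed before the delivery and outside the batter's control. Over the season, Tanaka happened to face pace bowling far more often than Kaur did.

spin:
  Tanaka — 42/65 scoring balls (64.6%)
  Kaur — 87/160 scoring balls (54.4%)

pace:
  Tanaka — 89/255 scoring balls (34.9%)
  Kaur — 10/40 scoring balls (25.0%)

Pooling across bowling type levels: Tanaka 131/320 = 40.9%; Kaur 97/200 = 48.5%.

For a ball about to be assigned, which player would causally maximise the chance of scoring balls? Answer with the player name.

Tanaka is higher inside every bowling type stratum but Kaur is higher in aggregate. Whether to stratify depends on how bowling type relates to the player.
Bowling type satisfies the back-door criterion: it is not a descendant of the player, and it blocks the spurious path from player to outcome. Adjusting for it (i.e., using the within-bowling type rates) gives the causal effect.
Within each level — spin: 64.6% vs 54.4%; pace: 34.9% vs 25.0% — Tanaka is higher every time.

Tanaka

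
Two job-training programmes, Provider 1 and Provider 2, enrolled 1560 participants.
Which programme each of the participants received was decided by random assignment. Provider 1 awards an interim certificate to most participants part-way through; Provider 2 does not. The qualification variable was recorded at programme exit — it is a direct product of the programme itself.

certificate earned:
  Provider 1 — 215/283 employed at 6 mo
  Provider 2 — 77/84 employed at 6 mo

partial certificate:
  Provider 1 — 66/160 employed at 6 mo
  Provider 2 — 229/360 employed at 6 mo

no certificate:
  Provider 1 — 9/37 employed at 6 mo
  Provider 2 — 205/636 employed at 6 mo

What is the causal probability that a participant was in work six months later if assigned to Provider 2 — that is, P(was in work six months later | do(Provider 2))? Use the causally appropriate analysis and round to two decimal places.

The qualification attained during the programme-specific comparison favours Provider 2 throughout, but the pooled figures favour Provider 1. The question is whether to condition on qualification attained during the programme.
The distribution of qualification attained during the programme is itself part of what the programme does — it is an intermediate outcome. Holding it fixed would remove that part of the effect; the total effect is the pooled difference.
So P(outcome | do(Provider 2)) is just the pooled rate for Provider 2: 511/1080 = 0.473.

0.47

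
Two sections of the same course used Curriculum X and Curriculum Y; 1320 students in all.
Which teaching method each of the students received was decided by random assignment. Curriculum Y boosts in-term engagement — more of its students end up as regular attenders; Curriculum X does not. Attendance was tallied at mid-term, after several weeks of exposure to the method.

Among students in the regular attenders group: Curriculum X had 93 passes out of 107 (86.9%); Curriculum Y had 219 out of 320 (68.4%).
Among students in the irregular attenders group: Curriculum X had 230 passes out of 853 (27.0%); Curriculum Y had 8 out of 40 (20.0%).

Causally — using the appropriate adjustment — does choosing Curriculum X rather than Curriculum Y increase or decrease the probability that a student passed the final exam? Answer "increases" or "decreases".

The distribution of mid-term attendance is itself part of what the teaching method does — it is an intermediate outcome. Holding it fixed would remove that part of the effect; the total effect is the pooled difference.
Pooled: Curriculum X 33.6% vs Curriculum Y 63.1%; Curriculum Y is higher overall.

decreases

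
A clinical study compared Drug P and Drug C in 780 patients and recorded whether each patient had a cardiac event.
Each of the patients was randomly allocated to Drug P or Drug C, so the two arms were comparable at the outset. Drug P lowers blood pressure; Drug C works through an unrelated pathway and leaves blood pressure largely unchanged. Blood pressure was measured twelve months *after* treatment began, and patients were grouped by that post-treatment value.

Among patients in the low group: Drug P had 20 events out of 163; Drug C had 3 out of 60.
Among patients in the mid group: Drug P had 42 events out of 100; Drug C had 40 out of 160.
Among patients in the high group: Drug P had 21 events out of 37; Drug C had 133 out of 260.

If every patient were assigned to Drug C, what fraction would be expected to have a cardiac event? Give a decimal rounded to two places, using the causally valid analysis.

Blood pressure is recorded after the drug and is itself shifted by it — it sits on the causal path from drug to outcome. Conditioning on a mediator would strip out part of the effect we want; the pooled comparison gives the total causal effect.
So P(outcome | do(Drug C)) is just the pooled rate for Drug C: 176/480 = 0.367.

0.37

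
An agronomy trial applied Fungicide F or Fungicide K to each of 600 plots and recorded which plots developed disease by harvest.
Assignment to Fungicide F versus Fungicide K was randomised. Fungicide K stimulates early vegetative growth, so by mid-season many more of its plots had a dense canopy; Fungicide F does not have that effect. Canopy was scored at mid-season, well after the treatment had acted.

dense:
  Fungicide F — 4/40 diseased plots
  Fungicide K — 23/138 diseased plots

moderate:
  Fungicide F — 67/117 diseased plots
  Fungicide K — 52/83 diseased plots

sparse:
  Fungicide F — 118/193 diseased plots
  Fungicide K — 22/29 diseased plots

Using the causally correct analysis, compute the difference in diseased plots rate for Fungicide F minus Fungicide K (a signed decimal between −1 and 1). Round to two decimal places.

+0.15

Mid-season canopy lies on the pathway fungicide → mid-season canopy → outcome, so adjusting for it blocks the indirect effect. For the total causal effect of fungicide, use the unadjusted pooled rates.
The causal difference is the pooled difference: 0.540 − 0.388 = +0.152.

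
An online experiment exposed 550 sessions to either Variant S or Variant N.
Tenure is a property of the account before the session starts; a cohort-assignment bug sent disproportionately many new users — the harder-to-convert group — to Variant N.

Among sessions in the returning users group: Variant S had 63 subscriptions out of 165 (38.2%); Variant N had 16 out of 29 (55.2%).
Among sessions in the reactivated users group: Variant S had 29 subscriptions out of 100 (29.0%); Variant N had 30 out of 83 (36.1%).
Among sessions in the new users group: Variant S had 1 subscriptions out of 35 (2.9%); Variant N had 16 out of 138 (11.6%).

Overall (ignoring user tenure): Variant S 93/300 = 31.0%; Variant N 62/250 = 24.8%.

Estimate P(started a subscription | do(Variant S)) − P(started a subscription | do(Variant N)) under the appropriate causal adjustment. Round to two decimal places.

-0.11

User tenure differs across variants for reasons unrelated to any effect of the variant itself, and it separately predicts the outcome — a classic confounder. We must compare within user tenure levels.
Adjusting over the population distribution of user tenure: 0.353·(0.382−0.552) + 0.333·(0.290−0.361) + 0.315·(0.029−0.116) = -0.111.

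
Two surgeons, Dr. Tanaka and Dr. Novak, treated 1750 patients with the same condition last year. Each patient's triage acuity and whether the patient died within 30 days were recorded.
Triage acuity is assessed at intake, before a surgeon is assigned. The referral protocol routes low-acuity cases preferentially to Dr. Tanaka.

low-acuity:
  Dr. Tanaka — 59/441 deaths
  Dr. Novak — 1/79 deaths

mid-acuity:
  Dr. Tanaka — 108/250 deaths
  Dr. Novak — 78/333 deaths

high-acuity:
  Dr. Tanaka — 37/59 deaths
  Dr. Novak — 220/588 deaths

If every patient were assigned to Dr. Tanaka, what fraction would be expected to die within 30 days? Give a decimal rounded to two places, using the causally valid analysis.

0.42

Dr. Novak is lower inside every triage acuity stratum but Dr. Tanaka is lower in aggregate. Whether to stratify depends on how triage acuity relates to the surgeon.
Here triage acuity is a common cause — it drives both which surgeon a case falls under and the outcome. The crude comparison mixes populations; the stratum-specific rates are the causally relevant ones.
Standardising Dr. Tanaka to the population triage acuity mix: 0.297·59/441 + 0.333·108/250 + 0.370·37/59 = 0.416.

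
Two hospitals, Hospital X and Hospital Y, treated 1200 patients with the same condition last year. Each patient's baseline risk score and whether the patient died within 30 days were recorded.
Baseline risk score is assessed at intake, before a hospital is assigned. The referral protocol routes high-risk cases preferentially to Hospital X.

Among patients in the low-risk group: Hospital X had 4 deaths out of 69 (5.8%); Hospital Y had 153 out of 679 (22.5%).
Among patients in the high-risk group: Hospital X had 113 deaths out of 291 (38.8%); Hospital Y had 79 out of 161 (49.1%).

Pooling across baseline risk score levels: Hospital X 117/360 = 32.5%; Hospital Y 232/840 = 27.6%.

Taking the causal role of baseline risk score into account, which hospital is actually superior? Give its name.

Hospital X

Hospital X is lower inside every baseline risk score stratum but Hospital Y is lower in aggregate. Whether to stratify depends on how baseline risk score relates to the hospital.
The imbalance in baseline risk score arose from how patients were allocated, not from anything the hospital did; and baseline risk score independently affects the outcome. The pooled gap is confounded — condition on baseline risk score.
Within each level — low-risk: 5.8% vs 22.5%; high-risk: 38.8% vs 49.1% — Hospital X is lower every time.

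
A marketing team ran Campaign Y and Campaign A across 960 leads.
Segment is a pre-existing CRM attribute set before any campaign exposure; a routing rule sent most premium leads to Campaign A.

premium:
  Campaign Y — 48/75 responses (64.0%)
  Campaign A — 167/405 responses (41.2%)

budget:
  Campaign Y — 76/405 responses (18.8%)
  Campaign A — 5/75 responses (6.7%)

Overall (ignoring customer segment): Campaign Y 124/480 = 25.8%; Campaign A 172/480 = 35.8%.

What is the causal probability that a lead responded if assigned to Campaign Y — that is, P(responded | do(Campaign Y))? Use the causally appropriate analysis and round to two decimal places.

The customer segment-specific comparison favours Campaign Y throughout, but the pooled figures favour Campaign A. The question is whether to condition on customer segment.
Here customer segment is a common cause — it drives both which campaign a case falls under and the outcome. The crude comparison mixes populations; the stratum-specific rates are the causally relevant ones.
Standardising Campaign Y to the population customer segment mix: 0.500·48/75 + 0.500·76/405 = 0.414.

0.41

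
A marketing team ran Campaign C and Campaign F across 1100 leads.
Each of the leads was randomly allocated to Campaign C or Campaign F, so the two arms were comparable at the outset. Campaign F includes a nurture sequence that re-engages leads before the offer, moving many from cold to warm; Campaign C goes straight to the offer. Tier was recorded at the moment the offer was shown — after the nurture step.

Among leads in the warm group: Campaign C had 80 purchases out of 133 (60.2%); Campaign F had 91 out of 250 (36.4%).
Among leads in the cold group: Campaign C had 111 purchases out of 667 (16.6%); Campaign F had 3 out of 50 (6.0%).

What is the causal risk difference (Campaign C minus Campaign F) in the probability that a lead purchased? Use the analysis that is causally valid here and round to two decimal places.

Campaign C is higher inside every engagement tier stratum but Campaign F is higher in aggregate. Whether to stratify depends on how engagement tier relates to the campaign.
Because the campaign influences engagement tier, engagement tier is a post-treatment mediator, not a confounder. Stratifying on it would bias the estimate; the causal effect is the crude pooled difference.
The causal difference is the pooled difference: 0.239 − 0.313 = -0.075.

-0.07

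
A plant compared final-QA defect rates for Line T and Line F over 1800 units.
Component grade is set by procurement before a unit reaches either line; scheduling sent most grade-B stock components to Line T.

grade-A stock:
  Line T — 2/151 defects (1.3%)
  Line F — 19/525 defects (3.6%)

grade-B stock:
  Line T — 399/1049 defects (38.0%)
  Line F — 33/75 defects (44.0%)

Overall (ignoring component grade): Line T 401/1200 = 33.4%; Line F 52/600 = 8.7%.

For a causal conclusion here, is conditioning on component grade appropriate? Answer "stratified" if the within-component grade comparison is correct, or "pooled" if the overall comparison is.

stratified

Line T is lower inside every component grade stratum but Line F is lower in aggregate. Whether to stratify depends on how component grade relates to the line.
Component grade is set before the line has any effect — it is not caused by the line — and it independently drives the outcome. That makes it a confounder, so the causal comparison is within component grade levels.
Within each level — grade-A stock: 1.3% vs 3.6%; grade-B stock: 38.0% vs 44.0% — Line T is lower every time.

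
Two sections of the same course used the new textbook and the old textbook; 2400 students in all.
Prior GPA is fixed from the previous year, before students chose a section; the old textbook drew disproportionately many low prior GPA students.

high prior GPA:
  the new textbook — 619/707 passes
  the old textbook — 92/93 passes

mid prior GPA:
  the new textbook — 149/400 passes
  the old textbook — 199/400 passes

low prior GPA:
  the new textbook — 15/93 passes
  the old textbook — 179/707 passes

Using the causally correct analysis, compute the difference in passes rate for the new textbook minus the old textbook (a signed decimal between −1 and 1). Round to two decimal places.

Since prior GPA band is a pre-existing factor (not a product of the teaching method) and it affects the outcome on its own, it is a confounder. The stratified rates, not the pooled rate, identify the causal effect.
Adjusting over the population distribution of prior GPA band: 0.333·(0.876−0.989) + 0.333·(0.372−0.497) + 0.333·(0.161−0.253) = -0.110.

-0.11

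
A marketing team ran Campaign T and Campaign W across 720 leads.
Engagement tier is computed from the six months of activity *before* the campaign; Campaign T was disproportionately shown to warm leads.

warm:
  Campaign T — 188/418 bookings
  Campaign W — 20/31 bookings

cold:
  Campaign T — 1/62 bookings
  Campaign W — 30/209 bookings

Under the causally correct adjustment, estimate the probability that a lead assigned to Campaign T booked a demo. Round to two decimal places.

0.29

Nothing the campaign does changes engagement tier; the imbalance is an allocation artefact. With engagement tier also predicting the outcome, the pooled figure is confounded, and the within-stratum comparison is the causal one.
Standardising Campaign T to the population engagement tier mix: 0.624·188/418 + 0.376·1/62 = 0.287.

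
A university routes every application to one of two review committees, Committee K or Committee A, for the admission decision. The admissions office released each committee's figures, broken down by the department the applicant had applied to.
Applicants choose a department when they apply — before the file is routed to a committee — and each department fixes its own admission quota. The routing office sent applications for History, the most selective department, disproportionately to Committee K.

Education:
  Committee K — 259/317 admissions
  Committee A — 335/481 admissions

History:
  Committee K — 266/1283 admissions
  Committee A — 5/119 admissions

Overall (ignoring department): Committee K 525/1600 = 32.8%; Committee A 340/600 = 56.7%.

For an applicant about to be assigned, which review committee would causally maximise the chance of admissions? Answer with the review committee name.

Since department is a pre-existing factor (not a product of the review committee) and it affects the outcome on its own, it is a confounder. The stratified rates, not the pooled rate, identify the causal effect.
Within each level — Education: 81.7% vs 69.6%; History: 20.7% vs 4.2% — Committee K is higher every time.

Committee K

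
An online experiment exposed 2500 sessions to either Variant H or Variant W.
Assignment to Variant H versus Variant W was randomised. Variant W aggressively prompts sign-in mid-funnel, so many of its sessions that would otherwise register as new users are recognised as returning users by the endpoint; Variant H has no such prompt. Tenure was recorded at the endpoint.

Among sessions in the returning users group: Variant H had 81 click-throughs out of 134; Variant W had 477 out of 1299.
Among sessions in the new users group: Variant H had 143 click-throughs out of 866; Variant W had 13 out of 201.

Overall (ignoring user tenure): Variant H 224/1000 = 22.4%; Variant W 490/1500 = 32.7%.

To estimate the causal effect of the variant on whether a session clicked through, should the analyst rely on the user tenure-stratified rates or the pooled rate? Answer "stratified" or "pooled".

pooled

The stratified and pooled comparisons disagree (Variant H wins within each user tenure; Variant W wins overall), so the answer turns on the causal role of user tenure.
User tenure is recorded after the variant and is itself shifted by it — it sits on the causal path from variant to outcome. Conditioning on a mediator would strip out part of the effect we want; the pooled comparison gives the total causal effect.
Pooled: Variant H 22.4% vs Variant W 32.7%; Variant W is higher overall.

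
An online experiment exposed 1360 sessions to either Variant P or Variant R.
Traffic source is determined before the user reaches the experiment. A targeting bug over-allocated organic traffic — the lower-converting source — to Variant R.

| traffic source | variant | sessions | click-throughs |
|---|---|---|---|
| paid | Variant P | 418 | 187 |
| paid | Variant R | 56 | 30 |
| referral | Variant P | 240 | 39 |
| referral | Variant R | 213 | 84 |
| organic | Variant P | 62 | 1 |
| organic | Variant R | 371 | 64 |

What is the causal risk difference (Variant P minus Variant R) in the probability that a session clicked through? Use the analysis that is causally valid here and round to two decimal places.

-0.16

Traffic source satisfies the back-door criterion: it is not a descendant of the variant, and it blocks the spurious path from variant to outcome. Adjusting for it (i.e., using the within-traffic source rates) gives the causal effect.
Adjusting over the population distribution of traffic source: 0.349·(0.447−0.536) + 0.333·(0.163−0.394) + 0.318·(0.016−0.173) = -0.158.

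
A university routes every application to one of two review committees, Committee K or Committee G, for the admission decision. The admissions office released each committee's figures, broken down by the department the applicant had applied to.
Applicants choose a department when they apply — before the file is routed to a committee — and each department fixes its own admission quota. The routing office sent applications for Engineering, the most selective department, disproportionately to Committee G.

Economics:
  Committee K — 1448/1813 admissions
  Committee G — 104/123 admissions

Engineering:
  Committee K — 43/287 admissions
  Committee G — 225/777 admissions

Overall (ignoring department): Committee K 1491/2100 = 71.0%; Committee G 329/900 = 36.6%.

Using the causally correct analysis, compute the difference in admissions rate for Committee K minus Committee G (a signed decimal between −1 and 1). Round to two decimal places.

Department differs across review committees for reasons unrelated to any effect of the review committee itself, and it separately predicts the outcome — a classic confounder. We must compare within department levels.
Adjusting over the population distribution of department: 0.645·(0.799−0.846) + 0.355·(0.150−0.290) = -0.080.

-0.08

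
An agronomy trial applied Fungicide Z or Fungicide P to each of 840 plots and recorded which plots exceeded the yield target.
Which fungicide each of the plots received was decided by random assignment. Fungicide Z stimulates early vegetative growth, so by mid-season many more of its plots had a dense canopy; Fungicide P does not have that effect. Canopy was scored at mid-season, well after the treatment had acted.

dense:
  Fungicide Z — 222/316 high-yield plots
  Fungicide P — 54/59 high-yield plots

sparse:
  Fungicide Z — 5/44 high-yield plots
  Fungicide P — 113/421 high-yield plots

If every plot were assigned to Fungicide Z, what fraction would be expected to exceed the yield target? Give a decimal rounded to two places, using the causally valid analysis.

0.63

The distribution of mid-season canopy is itself part of what the fungicide does — it is an intermediate outcome. Holding it fixed would remove that part of the effect; the total effect is the pooled difference.
So P(outcome | do(Fungicide Z)) is just the pooled rate for Fungicide Z: 227/360 = 0.631.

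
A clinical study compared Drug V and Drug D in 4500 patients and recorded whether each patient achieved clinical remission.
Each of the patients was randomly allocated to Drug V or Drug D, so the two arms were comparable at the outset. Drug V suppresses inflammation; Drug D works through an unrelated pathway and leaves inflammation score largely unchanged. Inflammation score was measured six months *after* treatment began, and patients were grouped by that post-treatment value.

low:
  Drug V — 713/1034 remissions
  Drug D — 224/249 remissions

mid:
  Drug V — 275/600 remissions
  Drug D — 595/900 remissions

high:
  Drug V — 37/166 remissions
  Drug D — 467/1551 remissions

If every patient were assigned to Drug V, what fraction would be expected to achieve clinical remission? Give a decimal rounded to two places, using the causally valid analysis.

Drug D is higher inside every inflammation score stratum but Drug V is higher in aggregate. Whether to stratify depends on how inflammation score relates to the drug.
Inflammation score is recorded after the drug and is itself shifted by it — it sits on the causal path from drug to outcome. Conditioning on a mediator would strip out part of the effect we want; the pooled comparison gives the total causal effect.
So P(outcome | do(Drug V)) is just the pooled rate for Drug V: 1025/1800 = 0.569.

0.57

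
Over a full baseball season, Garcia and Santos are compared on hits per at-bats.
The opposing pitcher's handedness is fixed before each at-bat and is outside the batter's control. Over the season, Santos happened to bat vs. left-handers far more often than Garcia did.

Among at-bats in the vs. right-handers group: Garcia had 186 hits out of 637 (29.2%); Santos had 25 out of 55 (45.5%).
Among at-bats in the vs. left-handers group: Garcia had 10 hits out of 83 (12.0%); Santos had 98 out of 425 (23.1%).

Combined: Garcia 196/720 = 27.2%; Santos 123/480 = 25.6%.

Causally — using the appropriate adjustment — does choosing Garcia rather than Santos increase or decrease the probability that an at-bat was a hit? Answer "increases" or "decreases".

decreases

Pitcher handedness is set before the player has any effect — it is not caused by the player — and it independently drives the outcome. That makes it a confounder, so the causal comparison is within pitcher handedness levels.
Within each level — vs. right-handers: 29.2% vs 45.5%; vs. left-handers: 12.0% vs 23.1% — Santos is higher every time.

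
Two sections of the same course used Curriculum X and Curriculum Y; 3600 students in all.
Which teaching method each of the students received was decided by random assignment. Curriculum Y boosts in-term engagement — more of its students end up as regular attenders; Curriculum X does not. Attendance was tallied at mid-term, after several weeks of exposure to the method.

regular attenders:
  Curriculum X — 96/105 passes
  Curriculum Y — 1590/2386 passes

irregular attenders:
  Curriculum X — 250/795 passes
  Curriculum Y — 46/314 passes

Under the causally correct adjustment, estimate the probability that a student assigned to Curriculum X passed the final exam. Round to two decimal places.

0.38

Within every mid-term attendance level Curriculum X has the higher rate, yet pooled Curriculum Y does — Simpson's reversal.
Mid-term attendance here is a post-treatment variable shaped by the teaching method; conditioning on it would introduce bias rather than remove it. The overall comparison is the causal one.
So P(outcome | do(Curriculum X)) is just the pooled rate for Curriculum X: 346/900 = 0.384.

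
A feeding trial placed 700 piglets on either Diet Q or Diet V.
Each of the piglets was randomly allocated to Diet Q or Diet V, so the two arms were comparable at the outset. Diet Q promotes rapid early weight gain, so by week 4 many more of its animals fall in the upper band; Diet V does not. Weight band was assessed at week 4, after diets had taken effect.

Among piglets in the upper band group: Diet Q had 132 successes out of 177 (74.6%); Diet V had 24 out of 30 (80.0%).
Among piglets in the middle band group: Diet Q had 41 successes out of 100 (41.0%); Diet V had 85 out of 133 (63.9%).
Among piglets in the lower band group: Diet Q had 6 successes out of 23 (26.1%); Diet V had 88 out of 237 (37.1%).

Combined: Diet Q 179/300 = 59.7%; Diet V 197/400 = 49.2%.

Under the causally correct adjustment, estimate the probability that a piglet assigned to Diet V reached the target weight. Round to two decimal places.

0.49

The stratified and pooled comparisons disagree (Diet V wins within each week-4 weight band; Diet Q wins overall), so the answer turns on the causal role of week-4 weight band.
Stratifying would compare diets among piglets the diets themselves sorted into week-4 weight band groups — a form of selection on an intermediate. The unconditioned pooled rates give the total causal effect.
So P(outcome | do(Diet V)) is just the pooled rate for Diet V: 197/400 = 0.492.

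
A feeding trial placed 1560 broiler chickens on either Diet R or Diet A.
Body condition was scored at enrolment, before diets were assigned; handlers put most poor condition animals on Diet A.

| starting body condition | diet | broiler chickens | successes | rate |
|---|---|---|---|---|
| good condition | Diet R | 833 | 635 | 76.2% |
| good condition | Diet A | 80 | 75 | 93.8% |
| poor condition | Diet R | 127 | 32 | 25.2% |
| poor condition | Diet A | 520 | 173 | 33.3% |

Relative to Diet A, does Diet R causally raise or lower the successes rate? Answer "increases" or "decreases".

Within every starting body condition level Diet A has the higher rate, yet pooled Diet R does — Simpson's reversal.
Starting body condition differs across diets for reasons unrelated to any effect of the diet itself, and it separately predicts the outcome — a classic confounder. We must compare within starting body condition levels.
Within each level — good condition: 76.2% vs 93.8%; poor condition: 25.2% vs 33.3% — Diet A is higher every time.

decreases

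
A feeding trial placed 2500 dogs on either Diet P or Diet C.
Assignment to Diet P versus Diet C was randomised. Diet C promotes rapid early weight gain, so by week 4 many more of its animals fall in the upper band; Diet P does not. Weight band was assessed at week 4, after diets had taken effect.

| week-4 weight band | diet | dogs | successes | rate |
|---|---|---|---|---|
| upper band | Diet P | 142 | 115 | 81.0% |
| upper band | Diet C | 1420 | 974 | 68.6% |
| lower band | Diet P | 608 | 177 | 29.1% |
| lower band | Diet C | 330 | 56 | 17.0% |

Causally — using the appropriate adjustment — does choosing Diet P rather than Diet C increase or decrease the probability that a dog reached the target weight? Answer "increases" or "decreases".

Week-4 weight band is recorded after the diet and is itself shifted by it — it sits on the causal path from diet to outcome. Conditioning on a mediator would strip out part of the effect we want; the pooled comparison gives the total causal effect.
Pooled: Diet P 38.9% vs Diet C 58.9%; Diet C is higher overall.

decreases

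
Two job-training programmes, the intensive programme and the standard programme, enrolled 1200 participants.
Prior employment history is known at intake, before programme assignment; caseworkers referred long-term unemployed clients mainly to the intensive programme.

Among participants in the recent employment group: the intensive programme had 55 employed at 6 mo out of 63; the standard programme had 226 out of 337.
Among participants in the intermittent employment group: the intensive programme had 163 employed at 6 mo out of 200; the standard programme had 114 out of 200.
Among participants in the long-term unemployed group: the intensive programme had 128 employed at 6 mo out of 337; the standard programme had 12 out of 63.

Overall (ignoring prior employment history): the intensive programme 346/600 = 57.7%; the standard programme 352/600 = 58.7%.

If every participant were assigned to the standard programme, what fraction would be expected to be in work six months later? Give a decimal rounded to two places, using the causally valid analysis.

0.48

The stratified and pooled comparisons disagree (the intensive programme wins within each prior employment history; the standard programme wins overall), so the answer turns on the causal role of prior employment history.
The imbalance in prior employment history arose from how participants were allocated, not from anything the programme did; and prior employment history independently affects the outcome. The pooled gap is confounded — condition on prior employment history.
Standardising the standard programme to the population prior employment history mix: 0.333·226/337 + 0.333·114/200 + 0.333·12/63 = 0.477.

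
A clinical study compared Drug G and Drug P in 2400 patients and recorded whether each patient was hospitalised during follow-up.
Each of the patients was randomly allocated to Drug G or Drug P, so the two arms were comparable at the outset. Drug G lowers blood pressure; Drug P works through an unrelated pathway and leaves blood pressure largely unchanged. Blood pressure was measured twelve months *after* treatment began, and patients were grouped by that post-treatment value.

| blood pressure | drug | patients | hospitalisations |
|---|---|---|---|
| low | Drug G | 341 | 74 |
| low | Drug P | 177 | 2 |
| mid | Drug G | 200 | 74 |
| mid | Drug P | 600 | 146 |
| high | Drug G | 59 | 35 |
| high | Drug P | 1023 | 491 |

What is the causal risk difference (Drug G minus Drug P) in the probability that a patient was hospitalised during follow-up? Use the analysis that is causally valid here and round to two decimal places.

-0.05

Blood pressure here is a post-treatment variable shaped by the drug; conditioning on it would introduce bias rather than remove it. The overall comparison is the causal one.
The causal difference is the pooled difference: 0.305 − 0.355 = -0.050.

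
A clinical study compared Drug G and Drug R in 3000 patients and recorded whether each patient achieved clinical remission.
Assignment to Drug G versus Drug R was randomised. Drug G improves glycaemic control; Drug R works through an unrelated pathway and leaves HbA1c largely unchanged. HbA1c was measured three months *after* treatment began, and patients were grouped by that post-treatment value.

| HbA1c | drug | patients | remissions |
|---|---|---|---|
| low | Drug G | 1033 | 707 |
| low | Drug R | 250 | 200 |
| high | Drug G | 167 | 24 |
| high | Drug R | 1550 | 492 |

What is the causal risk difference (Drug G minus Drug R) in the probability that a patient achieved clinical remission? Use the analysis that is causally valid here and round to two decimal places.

The HbA1c-specific comparison favours Drug R throughout, but the pooled figures favour Drug G. The question is whether to condition on HbA1c.
HbA1c is downstream of the drug. One should not condition on a consequence of treatment, so the overall rates are the right comparison.
The causal difference is the pooled difference: 0.609 − 0.384 = +0.225.

+0.22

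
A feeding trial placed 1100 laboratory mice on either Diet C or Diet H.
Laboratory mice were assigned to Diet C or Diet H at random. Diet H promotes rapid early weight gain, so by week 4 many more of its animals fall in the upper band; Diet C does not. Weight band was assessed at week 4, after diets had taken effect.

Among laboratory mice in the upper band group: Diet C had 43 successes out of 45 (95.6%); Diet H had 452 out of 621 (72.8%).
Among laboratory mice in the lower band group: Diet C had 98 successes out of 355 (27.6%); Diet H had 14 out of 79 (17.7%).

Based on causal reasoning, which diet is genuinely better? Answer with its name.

Diet H

Stratifying would compare diets among laboratory mice the diets themselves sorted into week-4 weight band groups — a form of selection on an intermediate. The unconditioned pooled rates give the total causal effect.
Pooled: Diet C 35.2% vs Diet H 66.6%; Diet H is higher overall.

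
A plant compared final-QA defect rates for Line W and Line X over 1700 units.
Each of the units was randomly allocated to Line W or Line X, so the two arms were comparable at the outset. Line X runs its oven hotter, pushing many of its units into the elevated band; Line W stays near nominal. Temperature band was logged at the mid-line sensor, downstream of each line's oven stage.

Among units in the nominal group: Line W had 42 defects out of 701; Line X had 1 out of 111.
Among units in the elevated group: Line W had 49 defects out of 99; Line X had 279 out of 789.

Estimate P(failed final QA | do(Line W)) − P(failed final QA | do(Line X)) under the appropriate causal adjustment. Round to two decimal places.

-0.20

Within every in-process temperature band level Line X has the lower rate, yet pooled Line W does — Simpson's reversal.
In-process temperature band is recorded after the line and is itself shifted by it — it sits on the causal path from line to outcome. Conditioning on a mediator would strip out part of the effect we want; the pooled comparison gives the total causal effect.
The causal difference is the pooled difference: 0.114 − 0.311 = -0.197.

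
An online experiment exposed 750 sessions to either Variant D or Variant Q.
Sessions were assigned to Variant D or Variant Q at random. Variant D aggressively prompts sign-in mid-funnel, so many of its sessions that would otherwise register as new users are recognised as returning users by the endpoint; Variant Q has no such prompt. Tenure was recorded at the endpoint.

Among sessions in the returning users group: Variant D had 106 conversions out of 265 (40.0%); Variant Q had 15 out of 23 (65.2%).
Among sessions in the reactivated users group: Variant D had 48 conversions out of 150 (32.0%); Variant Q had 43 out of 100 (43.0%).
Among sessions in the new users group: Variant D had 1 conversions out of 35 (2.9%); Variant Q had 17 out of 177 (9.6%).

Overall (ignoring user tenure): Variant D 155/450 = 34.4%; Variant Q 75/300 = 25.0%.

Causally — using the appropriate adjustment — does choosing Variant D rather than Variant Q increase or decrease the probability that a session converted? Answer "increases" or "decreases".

User tenure here is a post-treatment variable shaped by the variant; conditioning on it would introduce bias rather than remove it. The overall comparison is the causal one.
Pooled: Variant D 34.4% vs Variant Q 25.0%; Variant D is higher overall.

increases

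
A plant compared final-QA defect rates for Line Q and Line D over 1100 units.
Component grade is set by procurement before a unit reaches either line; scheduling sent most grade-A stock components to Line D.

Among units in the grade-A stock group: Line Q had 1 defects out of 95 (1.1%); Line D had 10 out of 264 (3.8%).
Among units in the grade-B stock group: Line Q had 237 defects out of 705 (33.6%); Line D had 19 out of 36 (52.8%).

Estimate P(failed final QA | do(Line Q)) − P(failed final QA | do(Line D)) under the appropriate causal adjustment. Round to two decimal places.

-0.14

The component grade-specific comparison favours Line Q throughout, but the pooled figures favour Line D. The question is whether to condition on component grade.
The imbalance in component grade arose from how units were allocated, not from anything the line did; and component grade independently affects the outcome. The pooled gap is confounded — condition on component grade.
Adjusting over the population distribution of component grade: 0.326·(0.011−0.038) + 0.674·(0.336−0.528) = -0.138.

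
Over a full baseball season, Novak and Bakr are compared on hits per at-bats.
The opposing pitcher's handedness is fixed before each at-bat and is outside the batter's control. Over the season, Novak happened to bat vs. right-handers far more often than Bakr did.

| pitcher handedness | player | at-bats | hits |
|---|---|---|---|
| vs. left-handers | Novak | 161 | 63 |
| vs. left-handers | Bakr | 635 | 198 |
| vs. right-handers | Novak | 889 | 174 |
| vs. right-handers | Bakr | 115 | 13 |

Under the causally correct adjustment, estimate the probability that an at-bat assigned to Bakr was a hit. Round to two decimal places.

Novak is higher inside every pitcher handedness stratum but Bakr is higher in aggregate. Whether to stratify depends on how pitcher handedness relates to the player.
The imbalance in pitcher handedness arose from how at-bats were allocated, not from anything the player did; and pitcher handedness independently affects the outcome. The pooled gap is confounded — condition on pitcher handedness.
Standardising Bakr to the population pitcher handedness mix: 0.442·198/635 + 0.558·13/115 = 0.201.

0.20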